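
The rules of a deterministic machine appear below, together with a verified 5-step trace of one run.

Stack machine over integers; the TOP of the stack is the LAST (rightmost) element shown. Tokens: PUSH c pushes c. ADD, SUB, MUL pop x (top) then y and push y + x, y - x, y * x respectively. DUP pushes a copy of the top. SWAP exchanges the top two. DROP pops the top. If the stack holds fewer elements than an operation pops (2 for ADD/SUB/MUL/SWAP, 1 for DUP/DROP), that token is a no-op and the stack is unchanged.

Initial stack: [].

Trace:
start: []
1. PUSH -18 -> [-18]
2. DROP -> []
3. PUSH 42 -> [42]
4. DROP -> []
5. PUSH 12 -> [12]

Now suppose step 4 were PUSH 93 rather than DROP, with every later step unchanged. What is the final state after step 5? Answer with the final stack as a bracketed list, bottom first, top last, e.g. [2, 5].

[42, 93, 12]

(re-executing from step 4 with the substitution; state before step 4: [42])
4. PUSH 93 -> [42, 93]
5. PUSH 12 -> [42, 93, 12]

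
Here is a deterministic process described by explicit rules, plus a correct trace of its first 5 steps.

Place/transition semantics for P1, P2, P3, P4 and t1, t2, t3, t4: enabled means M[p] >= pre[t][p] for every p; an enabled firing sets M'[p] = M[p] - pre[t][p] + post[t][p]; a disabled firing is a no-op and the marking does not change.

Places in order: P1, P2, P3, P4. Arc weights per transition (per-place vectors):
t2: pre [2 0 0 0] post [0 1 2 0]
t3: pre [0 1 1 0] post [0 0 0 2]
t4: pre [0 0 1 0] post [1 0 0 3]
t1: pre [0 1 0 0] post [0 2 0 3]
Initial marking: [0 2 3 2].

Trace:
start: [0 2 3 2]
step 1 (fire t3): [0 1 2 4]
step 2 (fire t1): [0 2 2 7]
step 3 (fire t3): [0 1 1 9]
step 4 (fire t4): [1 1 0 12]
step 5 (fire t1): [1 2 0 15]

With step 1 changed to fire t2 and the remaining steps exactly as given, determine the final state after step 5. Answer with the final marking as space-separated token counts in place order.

(re-executing from step 1 with the substitution; state before step 1: [0 2 3 2])
step 1 (fire t2): [0 2 3 2]
step 2 (fire t1): [0 3 3 5]
step 3 (fire t3): [0 2 2 7]
step 4 (fire t4): [1 2 1 10]
step 5 (fire t1): [1 3 1 13]

1 3 1 13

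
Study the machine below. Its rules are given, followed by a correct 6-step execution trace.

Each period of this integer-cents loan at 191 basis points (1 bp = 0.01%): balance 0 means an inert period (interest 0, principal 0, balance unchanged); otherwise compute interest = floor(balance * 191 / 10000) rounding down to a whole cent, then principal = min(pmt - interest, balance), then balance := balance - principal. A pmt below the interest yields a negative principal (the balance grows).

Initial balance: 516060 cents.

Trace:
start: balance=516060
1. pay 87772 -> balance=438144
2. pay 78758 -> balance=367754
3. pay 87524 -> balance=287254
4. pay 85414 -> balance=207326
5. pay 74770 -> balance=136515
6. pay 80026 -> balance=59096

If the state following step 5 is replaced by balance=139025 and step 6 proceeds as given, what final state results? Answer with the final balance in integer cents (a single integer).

state after step 5 := balance=139025
6. pay 80026 -> balance=61654

61654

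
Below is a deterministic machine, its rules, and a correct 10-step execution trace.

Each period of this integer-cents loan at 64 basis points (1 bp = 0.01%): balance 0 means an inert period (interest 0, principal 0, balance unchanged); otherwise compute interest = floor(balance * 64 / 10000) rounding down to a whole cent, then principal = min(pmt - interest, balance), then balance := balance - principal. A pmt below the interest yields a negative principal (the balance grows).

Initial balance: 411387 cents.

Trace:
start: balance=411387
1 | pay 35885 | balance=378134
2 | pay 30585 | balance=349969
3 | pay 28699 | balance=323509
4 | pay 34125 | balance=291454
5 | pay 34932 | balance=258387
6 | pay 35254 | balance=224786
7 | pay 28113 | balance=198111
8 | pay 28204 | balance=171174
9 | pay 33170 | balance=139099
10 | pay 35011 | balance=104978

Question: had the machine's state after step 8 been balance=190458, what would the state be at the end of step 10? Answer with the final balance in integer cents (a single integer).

state after step 8 := balance=190458
9 | pay 33170 | balance=158506
10 | pay 35011 | balance=124509

124509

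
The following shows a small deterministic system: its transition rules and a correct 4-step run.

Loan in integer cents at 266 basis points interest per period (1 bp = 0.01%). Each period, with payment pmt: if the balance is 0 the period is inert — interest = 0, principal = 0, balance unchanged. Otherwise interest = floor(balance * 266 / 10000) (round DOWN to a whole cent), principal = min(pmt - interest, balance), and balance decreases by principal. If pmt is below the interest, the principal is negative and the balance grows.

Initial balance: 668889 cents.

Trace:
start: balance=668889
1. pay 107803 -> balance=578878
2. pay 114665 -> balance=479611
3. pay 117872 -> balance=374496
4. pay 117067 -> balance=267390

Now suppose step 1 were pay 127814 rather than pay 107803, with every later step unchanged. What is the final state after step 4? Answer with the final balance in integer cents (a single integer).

(re-executing from step 1 with the substitution; state before step 1: balance=668889)
1. pay 127814 -> balance=558867
2. pay 114665 -> balance=459067
3. pay 117872 -> balance=353406
4. pay 117067 -> balance=245739

245739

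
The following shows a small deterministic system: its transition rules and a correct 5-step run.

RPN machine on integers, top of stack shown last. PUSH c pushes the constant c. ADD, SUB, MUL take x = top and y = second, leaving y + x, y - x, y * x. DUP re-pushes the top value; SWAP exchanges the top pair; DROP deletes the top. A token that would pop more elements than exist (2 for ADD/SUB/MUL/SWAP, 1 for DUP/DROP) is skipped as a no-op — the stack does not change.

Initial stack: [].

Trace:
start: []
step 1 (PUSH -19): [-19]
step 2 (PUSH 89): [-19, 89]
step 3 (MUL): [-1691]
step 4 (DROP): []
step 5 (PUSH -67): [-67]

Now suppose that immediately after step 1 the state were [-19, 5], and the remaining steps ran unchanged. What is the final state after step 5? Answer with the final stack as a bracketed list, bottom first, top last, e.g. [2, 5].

state after step 1 := [-19, 5]
step 2 (PUSH 89): [-19, 5, 89]
step 3 (MUL): [-19, 445]
step 4 (DROP): [-19]
step 5 (PUSH -67): [-19, -67]

[-19, -67]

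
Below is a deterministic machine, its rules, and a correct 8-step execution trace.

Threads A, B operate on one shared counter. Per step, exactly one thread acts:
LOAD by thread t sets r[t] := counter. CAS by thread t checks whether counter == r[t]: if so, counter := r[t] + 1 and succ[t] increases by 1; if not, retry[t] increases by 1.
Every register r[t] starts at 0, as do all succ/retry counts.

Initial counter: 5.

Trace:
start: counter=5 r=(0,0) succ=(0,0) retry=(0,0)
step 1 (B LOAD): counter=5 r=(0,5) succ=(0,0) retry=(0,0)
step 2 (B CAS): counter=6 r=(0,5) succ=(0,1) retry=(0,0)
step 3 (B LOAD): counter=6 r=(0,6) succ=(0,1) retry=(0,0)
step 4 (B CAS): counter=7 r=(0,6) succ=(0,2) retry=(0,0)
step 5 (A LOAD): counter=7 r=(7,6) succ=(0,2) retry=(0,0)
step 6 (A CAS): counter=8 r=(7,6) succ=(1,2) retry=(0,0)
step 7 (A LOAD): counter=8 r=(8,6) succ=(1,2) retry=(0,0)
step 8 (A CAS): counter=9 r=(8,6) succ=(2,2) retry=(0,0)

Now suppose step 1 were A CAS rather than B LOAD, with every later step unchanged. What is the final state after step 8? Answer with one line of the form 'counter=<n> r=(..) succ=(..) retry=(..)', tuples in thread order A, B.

(re-executing from step 1 with the substitution; state before step 1: counter=5 r=(0,0) succ=(0,0) retry=(0,0))
step 1 (A CAS): counter=5 r=(0,0) succ=(0,0) retry=(1,0)
step 2 (B CAS): counter=5 r=(0,0) succ=(0,0) retry=(1,1)
step 3 (B LOAD): counter=5 r=(0,5) succ=(0,0) retry=(1,1)
step 4 (B CAS): counter=6 r=(0,5) succ=(0,1) retry=(1,1)
step 5 (A LOAD): counter=6 r=(6,5) succ=(0,1) retry=(1,1)
step 6 (A CAS): counter=7 r=(6,5) succ=(1,1) retry=(1,1)
step 7 (A LOAD): counter=7 r=(7,5) succ=(1,1) retry=(1,1)
step 8 (A CAS): counter=8 r=(7,5) succ=(2,1) retry=(1,1)

counter=8 r=(7,5) succ=(2,1) retry=(1,1)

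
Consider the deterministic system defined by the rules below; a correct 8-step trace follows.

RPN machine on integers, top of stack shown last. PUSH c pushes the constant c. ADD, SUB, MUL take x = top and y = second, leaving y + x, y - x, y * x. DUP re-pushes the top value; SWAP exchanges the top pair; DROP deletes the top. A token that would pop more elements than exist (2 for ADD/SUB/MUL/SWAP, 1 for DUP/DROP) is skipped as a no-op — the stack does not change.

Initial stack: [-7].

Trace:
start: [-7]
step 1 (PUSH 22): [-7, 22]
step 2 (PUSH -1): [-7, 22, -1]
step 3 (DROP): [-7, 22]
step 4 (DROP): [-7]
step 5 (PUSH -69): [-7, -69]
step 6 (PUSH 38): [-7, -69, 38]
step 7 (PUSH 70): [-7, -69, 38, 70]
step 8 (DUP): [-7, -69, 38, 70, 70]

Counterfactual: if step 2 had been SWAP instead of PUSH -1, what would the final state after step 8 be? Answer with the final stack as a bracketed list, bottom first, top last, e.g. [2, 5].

[-69, 38, 70, 70]

(re-executing from step 2 with the substitution; state before step 2: [-7, 22])
step 2 (SWAP): [22, -7]
step 3 (DROP): [22]
step 4 (DROP): []
step 5 (PUSH -69): [-69]
step 6 (PUSH 38): [-69, 38]
step 7 (PUSH 70): [-69, 38, 70]
step 8 (DUP): [-69, 38, 70, 70]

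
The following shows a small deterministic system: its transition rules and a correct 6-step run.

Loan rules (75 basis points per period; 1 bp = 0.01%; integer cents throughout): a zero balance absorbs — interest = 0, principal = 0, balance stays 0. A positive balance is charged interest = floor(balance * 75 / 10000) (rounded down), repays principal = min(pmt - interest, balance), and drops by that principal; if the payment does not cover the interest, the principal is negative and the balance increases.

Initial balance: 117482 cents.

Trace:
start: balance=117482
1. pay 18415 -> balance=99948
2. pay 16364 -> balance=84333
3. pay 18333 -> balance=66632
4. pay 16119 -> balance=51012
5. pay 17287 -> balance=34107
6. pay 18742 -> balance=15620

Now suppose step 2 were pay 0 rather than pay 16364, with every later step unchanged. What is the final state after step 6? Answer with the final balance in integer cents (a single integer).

(re-executing from step 2 with the substitution; state before step 2: balance=99948)
2. pay 0 -> balance=100697
3. pay 18333 -> balance=83119
4. pay 16119 -> balance=67623
5. pay 17287 -> balance=50843
6. pay 18742 -> balance=32482

32482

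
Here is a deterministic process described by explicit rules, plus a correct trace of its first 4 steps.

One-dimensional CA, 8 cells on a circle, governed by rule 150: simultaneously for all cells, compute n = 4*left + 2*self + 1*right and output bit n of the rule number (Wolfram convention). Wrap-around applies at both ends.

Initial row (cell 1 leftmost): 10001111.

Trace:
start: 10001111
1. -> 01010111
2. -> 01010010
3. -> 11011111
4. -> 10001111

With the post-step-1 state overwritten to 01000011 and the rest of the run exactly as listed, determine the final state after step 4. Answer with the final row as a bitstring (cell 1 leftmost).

state after step 1 := 01000011
2. -> 01100100
3. -> 10011110
4. -> 11101100

11101100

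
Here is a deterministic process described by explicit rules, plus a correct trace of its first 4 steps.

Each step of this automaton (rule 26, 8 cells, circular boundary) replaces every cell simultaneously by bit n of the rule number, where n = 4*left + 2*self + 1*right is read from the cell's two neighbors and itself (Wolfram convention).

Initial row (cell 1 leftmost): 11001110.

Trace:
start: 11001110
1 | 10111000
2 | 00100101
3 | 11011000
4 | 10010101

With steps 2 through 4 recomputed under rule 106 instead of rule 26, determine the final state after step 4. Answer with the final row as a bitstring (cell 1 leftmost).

10010101

(re-executing steps 2..4 under rule 106; state before step 2: 10111000)
2 | 01101001
3 | 11110010
4 | 10010101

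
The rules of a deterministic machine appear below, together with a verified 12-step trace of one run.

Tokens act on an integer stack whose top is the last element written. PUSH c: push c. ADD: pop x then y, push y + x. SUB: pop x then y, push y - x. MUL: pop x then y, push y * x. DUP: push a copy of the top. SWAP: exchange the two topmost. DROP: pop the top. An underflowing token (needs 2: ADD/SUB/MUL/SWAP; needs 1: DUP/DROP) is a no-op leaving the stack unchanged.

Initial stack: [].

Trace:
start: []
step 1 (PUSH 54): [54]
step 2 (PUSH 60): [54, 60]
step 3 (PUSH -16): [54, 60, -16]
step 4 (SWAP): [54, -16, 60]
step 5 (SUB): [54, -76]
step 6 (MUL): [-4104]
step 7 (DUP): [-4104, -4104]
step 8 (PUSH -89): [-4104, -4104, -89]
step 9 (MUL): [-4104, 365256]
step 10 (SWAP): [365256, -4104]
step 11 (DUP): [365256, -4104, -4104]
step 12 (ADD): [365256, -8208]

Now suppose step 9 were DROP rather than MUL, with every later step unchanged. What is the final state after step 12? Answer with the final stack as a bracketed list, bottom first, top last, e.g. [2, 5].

(re-executing from step 9 with the substitution; state before step 9: [-4104, -4104, -89])
step 9 (DROP): [-4104, -4104]
step 10 (SWAP): [-4104, -4104]
step 11 (DUP): [-4104, -4104, -4104]
step 12 (ADD): [-4104, -8208]

[-4104, -8208]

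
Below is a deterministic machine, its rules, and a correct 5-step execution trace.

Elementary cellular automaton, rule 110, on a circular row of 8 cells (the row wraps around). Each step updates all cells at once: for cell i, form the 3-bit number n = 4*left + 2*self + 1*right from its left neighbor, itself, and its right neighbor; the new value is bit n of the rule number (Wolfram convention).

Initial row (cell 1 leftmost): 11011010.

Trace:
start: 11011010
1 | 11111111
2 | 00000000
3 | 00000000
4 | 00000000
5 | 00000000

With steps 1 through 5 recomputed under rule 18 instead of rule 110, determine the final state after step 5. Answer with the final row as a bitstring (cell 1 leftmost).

00000000

(re-executing steps 1..5 under rule 18; state before step 1: 11011010)
1 | 00000000
2 | 00000000
3 | 00000000
4 | 00000000
5 | 00000000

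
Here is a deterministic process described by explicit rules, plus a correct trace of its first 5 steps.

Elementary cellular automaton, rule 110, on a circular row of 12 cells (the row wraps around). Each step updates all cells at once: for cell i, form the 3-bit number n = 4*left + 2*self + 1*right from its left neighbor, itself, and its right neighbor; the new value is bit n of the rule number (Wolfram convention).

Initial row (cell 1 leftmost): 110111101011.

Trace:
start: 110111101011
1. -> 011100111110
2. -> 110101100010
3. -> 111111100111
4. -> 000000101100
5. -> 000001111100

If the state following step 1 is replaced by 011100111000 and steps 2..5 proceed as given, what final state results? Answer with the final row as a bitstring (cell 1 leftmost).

state after step 1 := 011100111000
2. -> 110101101000
3. -> 111111111001
4. -> 000000001011
5. -> 000000011111

000000011111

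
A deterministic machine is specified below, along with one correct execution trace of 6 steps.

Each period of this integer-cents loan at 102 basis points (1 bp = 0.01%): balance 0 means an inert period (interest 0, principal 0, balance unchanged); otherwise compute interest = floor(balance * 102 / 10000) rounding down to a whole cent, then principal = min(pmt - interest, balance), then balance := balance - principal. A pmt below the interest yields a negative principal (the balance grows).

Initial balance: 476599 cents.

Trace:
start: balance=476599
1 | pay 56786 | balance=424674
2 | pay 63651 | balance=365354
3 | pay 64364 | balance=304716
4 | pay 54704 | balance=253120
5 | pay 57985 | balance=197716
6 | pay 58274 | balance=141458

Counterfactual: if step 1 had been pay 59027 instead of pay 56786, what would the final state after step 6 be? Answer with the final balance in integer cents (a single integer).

139100

(re-executing from step 1 with the substitution; state before step 1: balance=476599)
1 | pay 59027 | balance=422433
2 | pay 63651 | balance=363090
3 | pay 64364 | balance=302429
4 | pay 54704 | balance=250809
5 | pay 57985 | balance=195382
6 | pay 58274 | balance=139100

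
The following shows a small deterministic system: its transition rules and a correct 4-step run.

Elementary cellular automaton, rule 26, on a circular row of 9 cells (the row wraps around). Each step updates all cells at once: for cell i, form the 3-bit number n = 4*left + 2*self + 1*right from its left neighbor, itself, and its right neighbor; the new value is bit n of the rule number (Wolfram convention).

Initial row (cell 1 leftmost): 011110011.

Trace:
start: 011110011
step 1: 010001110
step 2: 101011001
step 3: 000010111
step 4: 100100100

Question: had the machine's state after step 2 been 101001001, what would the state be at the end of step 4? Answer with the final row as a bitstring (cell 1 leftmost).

state after step 2 := 101001001
step 3: 000110111
step 4: 101100100

101100100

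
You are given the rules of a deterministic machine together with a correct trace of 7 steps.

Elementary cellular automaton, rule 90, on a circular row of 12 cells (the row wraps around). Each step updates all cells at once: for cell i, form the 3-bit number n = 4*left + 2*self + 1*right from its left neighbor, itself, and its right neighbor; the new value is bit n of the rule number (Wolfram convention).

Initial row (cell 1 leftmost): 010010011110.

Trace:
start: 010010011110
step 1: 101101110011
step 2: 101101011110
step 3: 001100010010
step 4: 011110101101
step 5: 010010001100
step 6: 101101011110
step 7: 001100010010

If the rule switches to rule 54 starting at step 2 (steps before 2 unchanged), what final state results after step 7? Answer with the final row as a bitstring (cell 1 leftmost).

(re-executing steps 2..7 under rule 54; state before step 2: 101101110011)
step 2: 010010001100
step 3: 111111010010
step 4: 000000111111
step 5: 100001000000
step 6: 110011100001
step 7: 001100010010

001100010010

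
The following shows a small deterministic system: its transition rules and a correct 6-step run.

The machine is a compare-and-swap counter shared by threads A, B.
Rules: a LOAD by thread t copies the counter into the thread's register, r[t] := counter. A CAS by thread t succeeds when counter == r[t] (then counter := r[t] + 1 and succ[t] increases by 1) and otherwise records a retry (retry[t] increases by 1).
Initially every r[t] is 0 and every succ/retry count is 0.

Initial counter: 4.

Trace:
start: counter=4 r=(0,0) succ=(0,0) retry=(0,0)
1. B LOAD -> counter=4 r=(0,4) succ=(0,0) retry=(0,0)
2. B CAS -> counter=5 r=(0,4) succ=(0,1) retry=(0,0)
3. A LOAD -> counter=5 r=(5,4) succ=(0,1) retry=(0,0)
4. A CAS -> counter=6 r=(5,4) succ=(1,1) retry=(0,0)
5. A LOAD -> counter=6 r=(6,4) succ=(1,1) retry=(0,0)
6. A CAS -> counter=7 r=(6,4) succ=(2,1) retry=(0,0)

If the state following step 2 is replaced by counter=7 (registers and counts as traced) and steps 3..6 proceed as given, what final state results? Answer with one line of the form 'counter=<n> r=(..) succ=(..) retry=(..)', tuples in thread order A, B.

counter=9 r=(8,4) succ=(2,1) retry=(0,0)

state after step 2 := counter=7 r=(0,4) succ=(0,1) retry=(0,0)
3. A LOAD -> counter=7 r=(7,4) succ=(0,1) retry=(0,0)
4. A CAS -> counter=8 r=(7,4) succ=(1,1) retry=(0,0)
5. A LOAD -> counter=8 r=(8,4) succ=(1,1) retry=(0,0)
6. A CAS -> counter=9 r=(8,4) succ=(2,1) retry=(0,0)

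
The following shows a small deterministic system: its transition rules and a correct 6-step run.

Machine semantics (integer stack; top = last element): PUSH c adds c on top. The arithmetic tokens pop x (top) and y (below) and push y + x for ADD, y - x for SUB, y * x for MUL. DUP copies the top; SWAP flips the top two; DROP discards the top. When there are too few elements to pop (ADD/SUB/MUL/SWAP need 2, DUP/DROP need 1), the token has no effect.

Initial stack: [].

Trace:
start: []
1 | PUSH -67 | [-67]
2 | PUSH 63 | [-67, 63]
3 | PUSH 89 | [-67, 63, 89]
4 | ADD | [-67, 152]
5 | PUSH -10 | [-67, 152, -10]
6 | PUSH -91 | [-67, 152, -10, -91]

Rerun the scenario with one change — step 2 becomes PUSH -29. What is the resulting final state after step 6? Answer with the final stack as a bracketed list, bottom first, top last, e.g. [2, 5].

[-67, 60, -10, -91]

(re-executing from step 2 with the substitution; state before step 2: [-67])
2 | PUSH -29 | [-67, -29]
3 | PUSH 89 | [-67, -29, 89]
4 | ADD | [-67, 60]
5 | PUSH -10 | [-67, 60, -10]
6 | PUSH -91 | [-67, 60, -10, -91]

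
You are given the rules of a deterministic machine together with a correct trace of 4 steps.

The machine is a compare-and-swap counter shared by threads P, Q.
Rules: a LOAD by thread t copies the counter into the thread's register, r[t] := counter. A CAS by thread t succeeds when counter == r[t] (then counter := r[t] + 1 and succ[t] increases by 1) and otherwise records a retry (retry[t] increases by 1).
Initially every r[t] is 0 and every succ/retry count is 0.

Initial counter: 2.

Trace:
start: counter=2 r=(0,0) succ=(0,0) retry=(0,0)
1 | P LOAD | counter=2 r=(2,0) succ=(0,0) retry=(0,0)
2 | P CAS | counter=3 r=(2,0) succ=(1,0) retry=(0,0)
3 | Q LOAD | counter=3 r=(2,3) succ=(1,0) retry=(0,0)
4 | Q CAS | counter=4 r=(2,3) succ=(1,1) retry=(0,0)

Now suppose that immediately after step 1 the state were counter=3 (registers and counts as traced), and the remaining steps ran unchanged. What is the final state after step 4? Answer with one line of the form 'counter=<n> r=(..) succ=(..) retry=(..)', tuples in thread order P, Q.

counter=4 r=(2,3) succ=(0,1) retry=(1,0)

state after step 1 := counter=3 r=(2,0) succ=(0,0) retry=(0,0)
2 | P CAS | counter=3 r=(2,0) succ=(0,0) retry=(1,0)
3 | Q LOAD | counter=3 r=(2,3) succ=(0,0) retry=(1,0)
4 | Q CAS | counter=4 r=(2,3) succ=(0,1) retry=(1,0)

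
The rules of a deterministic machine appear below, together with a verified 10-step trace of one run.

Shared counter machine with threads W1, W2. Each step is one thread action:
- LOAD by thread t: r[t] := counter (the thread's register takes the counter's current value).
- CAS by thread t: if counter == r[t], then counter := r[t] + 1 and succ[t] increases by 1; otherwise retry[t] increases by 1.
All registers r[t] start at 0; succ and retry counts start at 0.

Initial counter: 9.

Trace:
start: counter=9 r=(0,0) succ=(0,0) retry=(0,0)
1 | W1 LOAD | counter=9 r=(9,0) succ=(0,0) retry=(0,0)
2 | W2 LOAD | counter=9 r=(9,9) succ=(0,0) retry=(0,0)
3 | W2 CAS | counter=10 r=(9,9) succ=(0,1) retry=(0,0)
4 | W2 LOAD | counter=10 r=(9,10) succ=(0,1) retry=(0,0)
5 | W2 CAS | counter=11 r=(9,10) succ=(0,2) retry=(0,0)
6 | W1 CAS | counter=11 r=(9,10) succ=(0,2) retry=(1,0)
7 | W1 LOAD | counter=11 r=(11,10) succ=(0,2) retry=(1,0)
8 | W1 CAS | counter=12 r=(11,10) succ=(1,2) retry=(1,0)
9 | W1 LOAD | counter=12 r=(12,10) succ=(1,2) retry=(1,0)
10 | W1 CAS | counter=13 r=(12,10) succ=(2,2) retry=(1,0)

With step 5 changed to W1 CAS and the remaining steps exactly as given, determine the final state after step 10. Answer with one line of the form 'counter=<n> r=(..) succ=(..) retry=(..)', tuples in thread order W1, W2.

counter=12 r=(11,10) succ=(2,1) retry=(2,0)

(re-executing from step 5 with the substitution; state before step 5: counter=10 r=(9,10) succ=(0,1) retry=(0,0))
5 | W1 CAS | counter=10 r=(9,10) succ=(0,1) retry=(1,0)
6 | W1 CAS | counter=10 r=(9,10) succ=(0,1) retry=(2,0)
7 | W1 LOAD | counter=10 r=(10,10) succ=(0,1) retry=(2,0)
8 | W1 CAS | counter=11 r=(10,10) succ=(1,1) retry=(2,0)
9 | W1 LOAD | counter=11 r=(11,10) succ=(1,1) retry=(2,0)
10 | W1 CAS | counter=12 r=(11,10) succ=(2,1) retry=(2,0)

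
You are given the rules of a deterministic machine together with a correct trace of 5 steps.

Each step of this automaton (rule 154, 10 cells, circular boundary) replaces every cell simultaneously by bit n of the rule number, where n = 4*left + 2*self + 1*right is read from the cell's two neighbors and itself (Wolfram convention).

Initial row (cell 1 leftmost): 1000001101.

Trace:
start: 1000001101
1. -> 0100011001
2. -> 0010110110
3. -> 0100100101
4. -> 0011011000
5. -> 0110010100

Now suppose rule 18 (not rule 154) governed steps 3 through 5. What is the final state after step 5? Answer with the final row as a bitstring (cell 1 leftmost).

0101000101

(re-executing steps 3..5 under rule 18; state before step 3: 0010110110)
3. -> 0100000001
4. -> 0010000010
5. -> 0101000101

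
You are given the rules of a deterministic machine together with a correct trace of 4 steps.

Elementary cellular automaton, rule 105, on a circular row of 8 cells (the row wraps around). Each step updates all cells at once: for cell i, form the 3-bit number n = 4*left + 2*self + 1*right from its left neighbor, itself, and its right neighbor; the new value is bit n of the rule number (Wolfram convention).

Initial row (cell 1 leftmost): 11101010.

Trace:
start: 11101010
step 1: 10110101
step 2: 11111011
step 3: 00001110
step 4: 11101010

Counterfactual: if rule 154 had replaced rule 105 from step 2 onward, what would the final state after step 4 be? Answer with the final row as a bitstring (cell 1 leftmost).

(re-executing steps 2..4 under rule 154; state before step 2: 10110101)
step 2: 00100001
step 3: 11010010
step 4: 10001100

10001100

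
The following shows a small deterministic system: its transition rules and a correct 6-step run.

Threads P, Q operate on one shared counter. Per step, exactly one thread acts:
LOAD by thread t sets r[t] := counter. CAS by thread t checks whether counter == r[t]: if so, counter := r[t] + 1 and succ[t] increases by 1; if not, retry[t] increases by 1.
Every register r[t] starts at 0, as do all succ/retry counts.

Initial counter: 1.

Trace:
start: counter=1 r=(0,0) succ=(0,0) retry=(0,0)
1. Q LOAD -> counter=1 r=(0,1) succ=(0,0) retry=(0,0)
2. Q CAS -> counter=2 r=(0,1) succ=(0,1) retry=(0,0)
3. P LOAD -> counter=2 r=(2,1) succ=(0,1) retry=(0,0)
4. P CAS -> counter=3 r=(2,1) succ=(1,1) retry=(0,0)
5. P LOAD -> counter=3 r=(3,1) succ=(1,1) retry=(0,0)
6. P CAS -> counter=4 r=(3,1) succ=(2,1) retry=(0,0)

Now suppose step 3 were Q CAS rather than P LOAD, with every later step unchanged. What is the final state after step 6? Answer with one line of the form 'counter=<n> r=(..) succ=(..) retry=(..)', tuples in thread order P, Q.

(re-executing from step 3 with the substitution; state before step 3: counter=2 r=(0,1) succ=(0,1) retry=(0,0))
3. Q CAS -> counter=2 r=(0,1) succ=(0,1) retry=(0,1)
4. P CAS -> counter=2 r=(0,1) succ=(0,1) retry=(1,1)
5. P LOAD -> counter=2 r=(2,1) succ=(0,1) retry=(1,1)
6. P CAS -> counter=3 r=(2,1) succ=(1,1) retry=(1,1)

counter=3 r=(2,1) succ=(1,1) retry=(1,1)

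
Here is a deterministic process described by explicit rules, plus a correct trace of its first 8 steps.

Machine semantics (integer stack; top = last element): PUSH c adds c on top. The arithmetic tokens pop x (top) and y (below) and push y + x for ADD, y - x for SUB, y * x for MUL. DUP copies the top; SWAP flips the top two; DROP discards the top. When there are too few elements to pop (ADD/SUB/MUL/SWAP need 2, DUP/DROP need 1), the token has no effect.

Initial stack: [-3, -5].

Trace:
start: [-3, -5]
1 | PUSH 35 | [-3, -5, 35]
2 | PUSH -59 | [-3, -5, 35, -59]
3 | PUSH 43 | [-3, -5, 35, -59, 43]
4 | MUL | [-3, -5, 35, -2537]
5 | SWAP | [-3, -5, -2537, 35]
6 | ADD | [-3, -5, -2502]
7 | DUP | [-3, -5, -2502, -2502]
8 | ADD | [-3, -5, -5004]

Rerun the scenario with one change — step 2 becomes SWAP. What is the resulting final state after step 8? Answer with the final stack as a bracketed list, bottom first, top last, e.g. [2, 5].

(re-executing from step 2 with the substitution; state before step 2: [-3, -5, 35])
2 | SWAP | [-3, 35, -5]
3 | PUSH 43 | [-3, 35, -5, 43]
4 | MUL | [-3, 35, -215]
5 | SWAP | [-3, -215, 35]
6 | ADD | [-3, -180]
7 | DUP | [-3, -180, -180]
8 | ADD | [-3, -360]

[-3, -360]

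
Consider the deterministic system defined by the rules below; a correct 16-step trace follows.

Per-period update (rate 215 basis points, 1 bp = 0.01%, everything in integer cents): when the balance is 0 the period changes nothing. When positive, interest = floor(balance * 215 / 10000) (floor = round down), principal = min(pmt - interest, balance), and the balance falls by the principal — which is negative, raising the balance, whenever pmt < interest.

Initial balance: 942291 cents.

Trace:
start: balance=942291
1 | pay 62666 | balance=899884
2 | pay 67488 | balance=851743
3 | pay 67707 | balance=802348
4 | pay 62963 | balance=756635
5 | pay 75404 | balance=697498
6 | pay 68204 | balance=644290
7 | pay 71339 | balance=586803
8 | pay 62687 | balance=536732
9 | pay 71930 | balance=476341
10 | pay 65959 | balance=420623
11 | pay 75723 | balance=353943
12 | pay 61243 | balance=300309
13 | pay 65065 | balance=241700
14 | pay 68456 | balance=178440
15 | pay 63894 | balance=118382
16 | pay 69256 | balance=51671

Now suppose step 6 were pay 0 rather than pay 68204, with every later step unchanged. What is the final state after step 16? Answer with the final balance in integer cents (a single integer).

(re-executing from step 6 with the substitution; state before step 6: balance=697498)
6 | pay 0 | balance=712494
7 | pay 71339 | balance=656473
8 | pay 62687 | balance=607900
9 | pay 71930 | balance=549039
10 | pay 65959 | balance=494884
11 | pay 75723 | balance=429801
12 | pay 61243 | balance=377798
13 | pay 65065 | balance=320855
14 | pay 68456 | balance=259297
15 | pay 63894 | balance=200977
16 | pay 69256 | balance=136042

136042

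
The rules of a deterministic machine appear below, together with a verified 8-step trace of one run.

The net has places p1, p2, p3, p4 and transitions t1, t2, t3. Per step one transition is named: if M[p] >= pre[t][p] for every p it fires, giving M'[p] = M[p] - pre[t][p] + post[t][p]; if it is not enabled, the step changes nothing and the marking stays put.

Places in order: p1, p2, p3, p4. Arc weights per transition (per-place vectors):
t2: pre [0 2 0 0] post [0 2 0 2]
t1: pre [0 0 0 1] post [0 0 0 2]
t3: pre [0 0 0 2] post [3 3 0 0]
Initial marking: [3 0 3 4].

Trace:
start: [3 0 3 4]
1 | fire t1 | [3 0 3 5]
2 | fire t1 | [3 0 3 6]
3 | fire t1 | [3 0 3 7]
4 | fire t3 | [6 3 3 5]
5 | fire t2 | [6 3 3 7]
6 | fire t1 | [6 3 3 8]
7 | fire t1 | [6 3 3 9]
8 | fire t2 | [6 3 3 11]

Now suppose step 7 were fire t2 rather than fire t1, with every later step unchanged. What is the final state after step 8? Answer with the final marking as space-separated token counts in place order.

(re-executing from step 7 with the substitution; state before step 7: [6 3 3 8])
7 | fire t2 | [6 3 3 10]
8 | fire t2 | [6 3 3 12]

6 3 3 12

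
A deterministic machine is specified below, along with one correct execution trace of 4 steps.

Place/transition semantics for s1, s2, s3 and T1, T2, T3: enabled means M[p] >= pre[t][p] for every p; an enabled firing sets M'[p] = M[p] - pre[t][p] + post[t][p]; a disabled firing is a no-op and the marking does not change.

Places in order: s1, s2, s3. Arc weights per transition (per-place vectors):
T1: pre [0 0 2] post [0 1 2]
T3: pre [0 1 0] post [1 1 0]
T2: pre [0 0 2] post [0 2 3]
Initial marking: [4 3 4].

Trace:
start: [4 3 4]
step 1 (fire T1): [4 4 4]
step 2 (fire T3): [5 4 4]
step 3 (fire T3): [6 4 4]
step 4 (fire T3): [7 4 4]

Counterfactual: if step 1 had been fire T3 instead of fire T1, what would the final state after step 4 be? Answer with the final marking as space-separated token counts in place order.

8 3 4

(re-executing from step 1 with the substitution; state before step 1: [4 3 4])
step 1 (fire T3): [5 3 4]
step 2 (fire T3): [6 3 4]
step 3 (fire T3): [7 3 4]
step 4 (fire T3): [8 3 4]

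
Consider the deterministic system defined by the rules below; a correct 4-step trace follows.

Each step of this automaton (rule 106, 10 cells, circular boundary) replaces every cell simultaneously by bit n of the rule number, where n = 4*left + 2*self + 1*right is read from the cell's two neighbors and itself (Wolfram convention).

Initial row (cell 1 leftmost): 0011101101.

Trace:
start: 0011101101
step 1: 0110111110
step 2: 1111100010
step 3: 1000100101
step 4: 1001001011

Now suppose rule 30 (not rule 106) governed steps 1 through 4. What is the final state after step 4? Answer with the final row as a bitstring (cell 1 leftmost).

1010011001

(re-executing steps 1..4 under rule 30; state before step 1: 0011101101)
step 1: 1110001001
step 2: 0001011111
step 3: 1011010000
step 4: 1010011001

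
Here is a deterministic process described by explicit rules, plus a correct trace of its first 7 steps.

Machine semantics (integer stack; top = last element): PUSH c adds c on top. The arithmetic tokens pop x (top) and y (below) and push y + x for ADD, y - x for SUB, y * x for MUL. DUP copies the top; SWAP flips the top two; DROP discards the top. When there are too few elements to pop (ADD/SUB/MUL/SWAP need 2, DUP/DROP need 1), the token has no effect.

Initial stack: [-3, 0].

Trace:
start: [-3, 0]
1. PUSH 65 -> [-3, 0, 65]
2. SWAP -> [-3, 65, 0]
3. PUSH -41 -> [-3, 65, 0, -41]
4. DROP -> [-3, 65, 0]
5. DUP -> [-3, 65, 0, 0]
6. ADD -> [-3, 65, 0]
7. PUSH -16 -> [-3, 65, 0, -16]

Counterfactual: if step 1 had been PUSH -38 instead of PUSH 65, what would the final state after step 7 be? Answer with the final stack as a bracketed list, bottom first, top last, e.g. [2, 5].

[-3, -38, 0, -16]

(re-executing from step 1 with the substitution; state before step 1: [-3, 0])
1. PUSH -38 -> [-3, 0, -38]
2. SWAP -> [-3, -38, 0]
3. PUSH -41 -> [-3, -38, 0, -41]
4. DROP -> [-3, -38, 0]
5. DUP -> [-3, -38, 0, 0]
6. ADD -> [-3, -38, 0]
7. PUSH -16 -> [-3, -38, 0, -16]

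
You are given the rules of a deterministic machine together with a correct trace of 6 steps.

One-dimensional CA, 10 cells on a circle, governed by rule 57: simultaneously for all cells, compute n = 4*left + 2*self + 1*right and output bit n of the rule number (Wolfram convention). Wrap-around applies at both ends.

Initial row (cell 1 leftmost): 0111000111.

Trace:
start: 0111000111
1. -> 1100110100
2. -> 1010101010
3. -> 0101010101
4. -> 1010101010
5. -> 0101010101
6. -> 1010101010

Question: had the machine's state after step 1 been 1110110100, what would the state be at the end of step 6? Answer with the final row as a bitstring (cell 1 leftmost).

1010101010

state after step 1 := 1110110100
2. -> 1001101010
3. -> 0101010101
4. -> 1010101010
5. -> 0101010101
6. -> 1010101010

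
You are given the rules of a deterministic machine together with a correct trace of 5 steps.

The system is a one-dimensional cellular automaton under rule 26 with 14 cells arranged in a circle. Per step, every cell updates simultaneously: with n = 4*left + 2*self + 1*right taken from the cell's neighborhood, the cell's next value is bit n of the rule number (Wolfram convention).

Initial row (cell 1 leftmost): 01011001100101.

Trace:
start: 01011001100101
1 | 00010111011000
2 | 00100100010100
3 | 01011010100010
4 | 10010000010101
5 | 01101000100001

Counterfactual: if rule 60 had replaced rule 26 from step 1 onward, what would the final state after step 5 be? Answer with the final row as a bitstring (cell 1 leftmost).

(re-executing steps 1..5 under rule 60; state before step 1: 01011001100101)
1 | 11110101010111
2 | 00001111111100
3 | 00001000000010
4 | 00001100000011
5 | 10001010000010

10001010000010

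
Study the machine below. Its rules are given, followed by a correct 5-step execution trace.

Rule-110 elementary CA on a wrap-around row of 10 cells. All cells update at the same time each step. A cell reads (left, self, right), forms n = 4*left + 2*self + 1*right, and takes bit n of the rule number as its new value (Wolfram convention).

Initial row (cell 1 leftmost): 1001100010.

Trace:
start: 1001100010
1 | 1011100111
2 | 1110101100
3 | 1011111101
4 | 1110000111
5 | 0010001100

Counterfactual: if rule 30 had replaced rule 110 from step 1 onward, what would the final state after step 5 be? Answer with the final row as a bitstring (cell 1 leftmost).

(re-executing steps 1..5 under rule 30; state before step 1: 1001100010)
1 | 1111010110
2 | 1000010100
3 | 1100110111
4 | 0011100100
5 | 0110011110

0110011110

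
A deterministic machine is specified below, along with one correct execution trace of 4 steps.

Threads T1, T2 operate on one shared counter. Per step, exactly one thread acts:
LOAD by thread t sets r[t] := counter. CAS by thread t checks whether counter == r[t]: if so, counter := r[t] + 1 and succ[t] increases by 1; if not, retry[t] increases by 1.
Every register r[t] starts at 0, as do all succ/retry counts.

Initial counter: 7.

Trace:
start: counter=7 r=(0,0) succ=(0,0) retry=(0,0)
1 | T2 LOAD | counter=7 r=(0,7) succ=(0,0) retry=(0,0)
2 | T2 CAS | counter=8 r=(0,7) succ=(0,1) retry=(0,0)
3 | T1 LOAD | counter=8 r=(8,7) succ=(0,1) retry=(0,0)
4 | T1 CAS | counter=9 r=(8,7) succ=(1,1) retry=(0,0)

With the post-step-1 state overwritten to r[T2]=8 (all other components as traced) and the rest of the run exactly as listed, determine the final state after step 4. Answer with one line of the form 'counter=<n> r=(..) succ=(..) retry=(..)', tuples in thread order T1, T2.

counter=8 r=(7,8) succ=(1,0) retry=(0,1)

state after step 1 := counter=7 r=(0,8) succ=(0,0) retry=(0,0)
2 | T2 CAS | counter=7 r=(0,8) succ=(0,0) retry=(0,1)
3 | T1 LOAD | counter=7 r=(7,8) succ=(0,0) retry=(0,1)
4 | T1 CAS | counter=8 r=(7,8) succ=(1,0) retry=(0,1)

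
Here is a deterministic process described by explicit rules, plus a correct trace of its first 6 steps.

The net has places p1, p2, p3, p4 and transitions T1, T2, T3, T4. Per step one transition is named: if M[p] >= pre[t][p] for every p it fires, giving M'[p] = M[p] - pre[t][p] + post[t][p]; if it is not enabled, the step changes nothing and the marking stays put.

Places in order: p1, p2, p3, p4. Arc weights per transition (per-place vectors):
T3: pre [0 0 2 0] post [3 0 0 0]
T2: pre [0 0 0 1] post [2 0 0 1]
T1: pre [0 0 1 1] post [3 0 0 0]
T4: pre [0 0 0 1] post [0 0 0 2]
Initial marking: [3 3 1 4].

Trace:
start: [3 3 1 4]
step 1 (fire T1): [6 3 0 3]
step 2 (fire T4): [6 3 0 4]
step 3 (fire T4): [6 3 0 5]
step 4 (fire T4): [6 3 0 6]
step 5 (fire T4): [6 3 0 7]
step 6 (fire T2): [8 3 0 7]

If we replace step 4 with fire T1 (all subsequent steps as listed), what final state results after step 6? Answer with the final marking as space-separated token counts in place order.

(re-executing from step 4 with the substitution; state before step 4: [6 3 0 5])
step 4 (fire T1): [6 3 0 5]
step 5 (fire T4): [6 3 0 6]
step 6 (fire T2): [8 3 0 6]

8 3 0 6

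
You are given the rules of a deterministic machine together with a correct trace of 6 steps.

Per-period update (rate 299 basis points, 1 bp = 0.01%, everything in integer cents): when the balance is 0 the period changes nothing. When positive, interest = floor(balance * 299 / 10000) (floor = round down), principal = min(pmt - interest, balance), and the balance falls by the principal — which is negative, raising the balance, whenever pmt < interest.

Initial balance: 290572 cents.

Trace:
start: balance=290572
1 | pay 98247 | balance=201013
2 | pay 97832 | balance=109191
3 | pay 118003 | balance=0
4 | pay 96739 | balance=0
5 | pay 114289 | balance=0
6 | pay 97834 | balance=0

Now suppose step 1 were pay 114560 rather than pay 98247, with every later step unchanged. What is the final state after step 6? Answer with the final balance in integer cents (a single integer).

0

(re-executing from step 1 with the substitution; state before step 1: balance=290572)
1 | pay 114560 | balance=184700
2 | pay 97832 | balance=92390
3 | pay 118003 | balance=0
4 | pay 96739 | balance=0
5 | pay 114289 | balance=0
6 | pay 97834 | balance=0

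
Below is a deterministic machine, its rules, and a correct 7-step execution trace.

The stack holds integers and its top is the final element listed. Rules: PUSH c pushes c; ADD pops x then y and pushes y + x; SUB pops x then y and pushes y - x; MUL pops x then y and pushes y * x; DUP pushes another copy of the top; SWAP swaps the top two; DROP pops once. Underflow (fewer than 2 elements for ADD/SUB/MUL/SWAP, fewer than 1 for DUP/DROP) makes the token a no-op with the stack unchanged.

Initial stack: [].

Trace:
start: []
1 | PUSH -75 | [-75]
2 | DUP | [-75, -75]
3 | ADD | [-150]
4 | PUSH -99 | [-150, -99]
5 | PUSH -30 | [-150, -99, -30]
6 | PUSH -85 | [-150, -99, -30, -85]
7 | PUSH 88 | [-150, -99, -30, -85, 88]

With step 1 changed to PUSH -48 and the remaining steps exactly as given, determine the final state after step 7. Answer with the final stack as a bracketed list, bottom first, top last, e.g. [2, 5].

[-96, -99, -30, -85, 88]

(re-executing from step 1 with the substitution; state before step 1: [])
1 | PUSH -48 | [-48]
2 | DUP | [-48, -48]
3 | ADD | [-96]
4 | PUSH -99 | [-96, -99]
5 | PUSH -30 | [-96, -99, -30]
6 | PUSH -85 | [-96, -99, -30, -85]
7 | PUSH 88 | [-96, -99, -30, -85, 88]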